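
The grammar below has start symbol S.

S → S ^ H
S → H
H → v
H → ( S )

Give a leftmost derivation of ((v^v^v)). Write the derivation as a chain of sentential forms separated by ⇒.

S⇒H⇒(S)⇒(H)⇒((S))⇒((S^H))⇒((S^H^H))⇒((H^H^H))⇒((v^H^H))⇒((v^v^H))⇒((v^v^v))

S ⇒ H   [S → H]
H ⇒ (S)   [H → ( S )]
(S) ⇒ (H)   [S → H]
(H) ⇒ ((S))   [H → ( S )]
((S)) ⇒ ((S^H))   [S → S ^ H]
((S^H)) ⇒ ((S^H^H))   [S → S ^ H]
((S^H^H)) ⇒ ((H^H^H))   [S → H]
((H^H^H)) ⇒ ((v^H^H))   [H → v]
((v^H^H)) ⇒ ((v^v^H))   [H → v]
((v^v^H)) ⇒ ((v^v^v))   [H → v]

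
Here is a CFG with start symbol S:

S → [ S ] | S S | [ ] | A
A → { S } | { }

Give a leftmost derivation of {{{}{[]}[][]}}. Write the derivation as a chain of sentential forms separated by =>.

S=>A=>{S}=>{A}=>{{S}}=>{{SS}}=>{{AS}}=>{{{}S}}=>{{{}SS}}=>{{{}SSS}}=>{{{}ASS}}=>{{{}{S}SS}}=>{{{}{[]}SS}}=>{{{}{[]}[]S}}=>{{{}{[]}[][]}}

S => A   [S → A]
A => {S}   [A → { S }]
{S} => {A}   [S → A]
{A} => {{S}}   [A → { S }]
{{S}} => {{SS}}   [S → S S]
{{SS}} => {{AS}}   [S → A]
{{AS}} => {{{}S}}   [A → { }]
{{{}S}} => {{{}SS}}   [S → S S]
{{{}SS}} => {{{}SSS}}   [S → S S]
{{{}SSS}} => {{{}ASS}}   [S → A]
{{{}ASS}} => {{{}{S}SS}}   [A → { S }]
{{{}{S}SS}} => {{{}{[]}SS}}   [S → [ ]]
{{{}{[]}SS}} => {{{}{[]}[]S}}   [S → [ ]]
{{{}{[]}[]S}} => {{{}{[]}[][]}}   [S → [ ]]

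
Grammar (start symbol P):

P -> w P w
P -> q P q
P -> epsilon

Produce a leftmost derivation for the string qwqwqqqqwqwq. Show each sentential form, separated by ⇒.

P ⇒ qPq ⇒ qwPwq ⇒ qwqPqwq ⇒ qwqwPwqwq ⇒ qwqwqPqwqwq ⇒ qwqwqqPqqwqwq ⇒ qwqwqqqqwqwq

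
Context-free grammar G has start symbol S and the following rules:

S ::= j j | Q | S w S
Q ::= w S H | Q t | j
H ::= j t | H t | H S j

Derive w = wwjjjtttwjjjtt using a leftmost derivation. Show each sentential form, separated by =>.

S => Q => Qt => wSHt => wSwSHt => wQwSHt => wQtwSHt => wwSHtwSHt => wwjjHtwSHt => wwjjHttwSHt => wwjjjtttwSHt => wwjjjtttwjjHt => wwjjjtttwjjjtt

S => Q   [S ::= Q]
Q => Qt   [Q ::= Q t]
Qt => wSHt   [Q ::= w S H]
wSHt => wSwSHt   [S ::= S w S]
wSwSHt => wQwSHt   [S ::= Q]
wQwSHt => wQtwSHt   [Q ::= Q t]
wQtwSHt => wwSHtwSHt   [Q ::= w S H]
wwSHtwSHt => wwjjHtwSHt   [S ::= j j]
wwjjHtwSHt => wwjjHttwSHt   [H ::= H t]
wwjjHttwSHt => wwjjjtttwSHt   [H ::= j t]
wwjjjtttwSHt => wwjjjtttwjjHt   [S ::= j j]
wwjjjtttwjjHt => wwjjjtttwjjjtt   [H ::= j t]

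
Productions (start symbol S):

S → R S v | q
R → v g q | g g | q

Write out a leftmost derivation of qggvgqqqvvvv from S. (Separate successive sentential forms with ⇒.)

S⇒RSv⇒qSv⇒qRSvv⇒qggSvv⇒qggRSvvv⇒qggvgqSvvv⇒qggvgqRSvvvv⇒qggvgqqSvvvv⇒qggvgqqqvvvv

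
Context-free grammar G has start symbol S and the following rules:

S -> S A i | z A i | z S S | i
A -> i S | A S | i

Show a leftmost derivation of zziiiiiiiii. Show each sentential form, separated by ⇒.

S ⇒ zSS   [S -> z S S]
zSS ⇒ zSAiS   [S -> S A i]
zSAiS ⇒ zzSSAiS   [S -> z S S]
zzSSAiS ⇒ zziSAiS   [S -> i]
zziSAiS ⇒ zziSAiAiS   [S -> S A i]
zziSAiAiS ⇒ zziiAiAiS   [S -> i]
zziiAiAiS ⇒ zziiiiAiS   [A -> i]
zziiiiAiS ⇒ zziiiiASiS   [A -> A S]
zziiiiASiS ⇒ zziiiiiSSiS   [A -> i S]
zziiiiiSSiS ⇒ zziiiiiiSiS   [S -> i]
zziiiiiiSiS ⇒ zziiiiiiiiS   [S -> i]
zziiiiiiiiS ⇒ zziiiiiiiii   [S -> i]

S ⇒ zSS ⇒ zSAiS ⇒ zzSSAiS ⇒ zziSAiS ⇒ zziSAiAiS ⇒ zziiAiAiS ⇒ zziiiiAiS ⇒ zziiiiASiS ⇒ zziiiiiSSiS ⇒ zziiiiiiSiS ⇒ zziiiiiiiiS ⇒ zziiiiiiiii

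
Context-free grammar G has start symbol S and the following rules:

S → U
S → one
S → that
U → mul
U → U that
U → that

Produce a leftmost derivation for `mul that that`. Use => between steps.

S => U => U that => U that that => mul that that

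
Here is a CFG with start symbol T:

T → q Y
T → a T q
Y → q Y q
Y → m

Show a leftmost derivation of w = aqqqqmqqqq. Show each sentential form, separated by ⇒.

T ⇒ aTq   [T → a T q]
aTq ⇒ aqYq   [T → q Y]
aqYq ⇒ aqqYqq   [Y → q Y q]
aqqYqq ⇒ aqqqYqqq   [Y → q Y q]
aqqqYqqq ⇒ aqqqqYqqqq   [Y → q Y q]
aqqqqYqqqq ⇒ aqqqqmqqqq   [Y → m]

T⇒aTq⇒aqYq⇒aqqYqq⇒aqqqYqqq⇒aqqqqYqqqq⇒aqqqqmqqqq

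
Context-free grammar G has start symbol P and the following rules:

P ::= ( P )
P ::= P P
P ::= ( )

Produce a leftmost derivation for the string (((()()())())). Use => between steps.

P => (P) => ((P)) => ((PP)) => (((P)P)) => (((PP)P)) => (((PPP)P)) => (((()PP)P)) => (((()()P)P)) => (((()()())P)) => (((()()())()))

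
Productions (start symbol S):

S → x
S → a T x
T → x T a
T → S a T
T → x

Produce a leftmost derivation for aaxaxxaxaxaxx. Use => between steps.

S => aTx => aSaTx => aaTxaTx => aaxTaxaTx => aaxSaTaxaTx => aaxaTxaTaxaTx => aaxaxxaTaxaTx => aaxaxxaxaxaTx => aaxaxxaxaxaxx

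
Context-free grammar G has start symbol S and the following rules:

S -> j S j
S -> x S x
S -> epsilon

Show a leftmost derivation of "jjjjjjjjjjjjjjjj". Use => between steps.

S => jSj   [S -> j S j]
jSj => jjSjj   [S -> j S j]
jjSjj => jjjSjjj   [S -> j S j]
jjjSjjj => jjjjSjjjj   [S -> j S j]
jjjjSjjjj => jjjjjSjjjjj   [S -> j S j]
jjjjjSjjjjj => jjjjjjSjjjjjj   [S -> j S j]
jjjjjjSjjjjjj => jjjjjjjSjjjjjjj   [S -> j S j]
jjjjjjjSjjjjjjj => jjjjjjjjSjjjjjjjj   [S -> j S j]
jjjjjjjjSjjjjjjjj => jjjjjjjjjjjjjjjj   [S -> epsilon]

S => jSj => jjSjj => jjjSjjj => jjjjSjjjj => jjjjjSjjjjj => jjjjjjSjjjjjj => jjjjjjjSjjjjjjj => jjjjjjjjSjjjjjjjj => jjjjjjjjjjjjjjjj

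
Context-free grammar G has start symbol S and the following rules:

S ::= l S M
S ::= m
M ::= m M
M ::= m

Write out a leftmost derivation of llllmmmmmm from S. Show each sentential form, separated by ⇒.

S ⇒ lSM ⇒ llSMM ⇒ lllSMMM ⇒ llllSMMMM ⇒ llllmMMMM ⇒ llllmmMMM ⇒ llllmmmMMM ⇒ llllmmmmMM ⇒ llllmmmmmM ⇒ llllmmmmmm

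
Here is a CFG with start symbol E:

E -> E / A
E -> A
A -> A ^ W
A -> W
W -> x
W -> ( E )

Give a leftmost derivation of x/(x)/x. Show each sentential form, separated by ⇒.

E⇒E/A⇒E/A/A⇒A/A/A⇒W/A/A⇒x/A/A⇒x/W/A⇒x/(E)/A⇒x/(A)/A⇒x/(W)/A⇒x/(x)/A⇒x/(x)/W⇒x/(x)/x

E ⇒ E/A   [E -> E / A]
E/A ⇒ E/A/A   [E -> E / A]
E/A/A ⇒ A/A/A   [E -> A]
A/A/A ⇒ W/A/A   [A -> W]
W/A/A ⇒ x/A/A   [W -> x]
x/A/A ⇒ x/W/A   [A -> W]
x/W/A ⇒ x/(E)/A   [W -> ( E )]
x/(E)/A ⇒ x/(A)/A   [E -> A]
x/(A)/A ⇒ x/(W)/A   [A -> W]
x/(W)/A ⇒ x/(x)/A   [W -> x]
x/(x)/A ⇒ x/(x)/W   [A -> W]
x/(x)/W ⇒ x/(x)/x   [W -> x]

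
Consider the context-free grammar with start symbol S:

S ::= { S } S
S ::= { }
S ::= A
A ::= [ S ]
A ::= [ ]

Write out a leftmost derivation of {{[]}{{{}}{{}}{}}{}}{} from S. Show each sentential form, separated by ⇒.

S ⇒ {S}S ⇒ {{S}S}S ⇒ {{A}S}S ⇒ {{[]}S}S ⇒ {{[]}{S}S}S ⇒ {{[]}{{S}S}S}S ⇒ {{[]}{{{}}S}S}S ⇒ {{[]}{{{}}{S}S}S}S ⇒ {{[]}{{{}}{{}}S}S}S ⇒ {{[]}{{{}}{{}}{}}S}S ⇒ {{[]}{{{}}{{}}{}}{}}S ⇒ {{[]}{{{}}{{}}{}}{}}{}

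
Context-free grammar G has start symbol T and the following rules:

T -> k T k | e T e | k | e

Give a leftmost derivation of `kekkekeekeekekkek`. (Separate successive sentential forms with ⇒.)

T⇒kTk⇒keTek⇒kekTkek⇒kekkTkkek⇒kekkeTekkek⇒kekkekTkekkek⇒kekkekeTekekkek⇒kekkekeeTeekekkek⇒kekkekeekeekekkek

T ⇒ kTk   [T -> k T k]
kTk ⇒ keTek   [T -> e T e]
keTek ⇒ kekTkek   [T -> k T k]
kekTkek ⇒ kekkTkkek   [T -> k T k]
kekkTkkek ⇒ kekkeTekkek   [T -> e T e]
kekkeTekkek ⇒ kekkekTkekkek   [T -> k T k]
kekkekTkekkek ⇒ kekkekeTekekkek   [T -> e T e]
kekkekeTekekkek ⇒ kekkekeeTeekekkek   [T -> e T e]
kekkekeeTeekekkek ⇒ kekkekeekeekekkek   [T -> k]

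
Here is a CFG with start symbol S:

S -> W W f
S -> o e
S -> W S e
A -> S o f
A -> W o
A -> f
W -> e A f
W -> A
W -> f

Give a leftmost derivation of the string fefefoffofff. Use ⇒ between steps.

S⇒WWf⇒AWf⇒fWf⇒feAff⇒feSofff⇒feWWfofff⇒fefWfofff⇒fefeAffofff⇒fefeWoffofff⇒fefefoffofff

S ⇒ WWf   [S -> W W f]
WWf ⇒ AWf   [W -> A]
AWf ⇒ fWf   [A -> f]
fWf ⇒ feAff   [W -> e A f]
feAff ⇒ feSofff   [A -> S o f]
feSofff ⇒ feWWfofff   [S -> W W f]
feWWfofff ⇒ fefWfofff   [W -> f]
fefWfofff ⇒ fefeAffofff   [W -> e A f]
fefeAffofff ⇒ fefeWoffofff   [A -> W o]
fefeWoffofff ⇒ fefefoffofff   [W -> f]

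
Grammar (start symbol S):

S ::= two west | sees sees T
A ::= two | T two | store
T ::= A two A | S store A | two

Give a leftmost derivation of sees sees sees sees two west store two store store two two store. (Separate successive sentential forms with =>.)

S => sees sees T => sees sees A two A => sees sees T two two A => sees sees S store A two two A => sees sees sees sees T store A two two A => sees sees sees sees S store A store A two two A => sees sees sees sees two west store A store A two two A => sees sees sees sees two west store two store A two two A => sees sees sees sees two west store two store store two two A => sees sees sees sees two west store two store store two two store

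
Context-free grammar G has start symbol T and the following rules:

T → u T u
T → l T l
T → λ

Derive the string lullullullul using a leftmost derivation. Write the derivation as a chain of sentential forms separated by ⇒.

T ⇒ lTl ⇒ luTul ⇒ lulTlul ⇒ lullTllul ⇒ lulluTullul ⇒ lullulTlullul ⇒ lullullullul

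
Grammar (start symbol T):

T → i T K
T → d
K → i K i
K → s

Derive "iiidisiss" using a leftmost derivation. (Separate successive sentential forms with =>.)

T=>iTK=>iiTKK=>iiiTKKK=>iiidKKK=>iiidiKiKK=>iiidisiKK=>iiidisisK=>iiidisiss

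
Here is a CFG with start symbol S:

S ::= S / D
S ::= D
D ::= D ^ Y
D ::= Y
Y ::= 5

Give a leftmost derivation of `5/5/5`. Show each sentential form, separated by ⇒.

S⇒S/D⇒S/D/D⇒D/D/D⇒Y/D/D⇒5/D/D⇒5/Y/D⇒5/5/D⇒5/5/Y⇒5/5/5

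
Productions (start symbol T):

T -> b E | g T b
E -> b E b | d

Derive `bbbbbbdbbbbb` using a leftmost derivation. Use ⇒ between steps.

T ⇒ bE   [T -> b E]
bE ⇒ bbEb   [E -> b E b]
bbEb ⇒ bbbEbb   [E -> b E b]
bbbEbb ⇒ bbbbEbbb   [E -> b E b]
bbbbEbbb ⇒ bbbbbEbbbb   [E -> b E b]
bbbbbEbbbb ⇒ bbbbbbEbbbbb   [E -> b E b]
bbbbbbEbbbbb ⇒ bbbbbbdbbbbb   [E -> d]

T⇒bE⇒bbEb⇒bbbEbb⇒bbbbEbbb⇒bbbbbEbbbb⇒bbbbbbEbbbbb⇒bbbbbbdbbbbb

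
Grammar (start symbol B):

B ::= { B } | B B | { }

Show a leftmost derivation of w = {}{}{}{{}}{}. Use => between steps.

B => BB   [B ::= B B]
BB => BBB   [B ::= B B]
BBB => BBBB   [B ::= B B]
BBBB => {}BBB   [B ::= { }]
{}BBB => {}{}BB   [B ::= { }]
{}{}BB => {}{}BBB   [B ::= B B]
{}{}BBB => {}{}{}BB   [B ::= { }]
{}{}{}BB => {}{}{}{B}B   [B ::= { B }]
{}{}{}{B}B => {}{}{}{{}}B   [B ::= { }]
{}{}{}{{}}B => {}{}{}{{}}{}   [B ::= { }]

B => BB => BBB => BBBB => {}BBB => {}{}BB => {}{}BBB => {}{}{}BB => {}{}{}{B}B => {}{}{}{{}}B => {}{}{}{{}}{}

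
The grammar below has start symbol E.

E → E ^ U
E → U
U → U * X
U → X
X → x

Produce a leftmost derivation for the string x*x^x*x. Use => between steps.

E => E^U   [E → E ^ U]
E^U => U^U   [E → U]
U^U => U*X^U   [U → U * X]
U*X^U => X*X^U   [U → X]
X*X^U => x*X^U   [X → x]
x*X^U => x*x^U   [X → x]
x*x^U => x*x^U*X   [U → U * X]
x*x^U*X => x*x^X*X   [U → X]
x*x^X*X => x*x^x*X   [X → x]
x*x^x*X => x*x^x*x   [X → x]

E => E^U => U^U => U*X^U => X*X^U => x*X^U => x*x^U => x*x^U*X => x*x^X*X => x*x^x*X => x*x^x*x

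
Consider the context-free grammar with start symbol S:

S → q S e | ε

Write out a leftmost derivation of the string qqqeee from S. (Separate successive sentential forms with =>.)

S => qSe   [S → q S e]
qSe => qqSee   [S → q S e]
qqSee => qqqSeee   [S → q S e]
qqqSeee => qqqeee   [S → ε]

S=>qSe=>qqSee=>qqqSeee=>qqqeee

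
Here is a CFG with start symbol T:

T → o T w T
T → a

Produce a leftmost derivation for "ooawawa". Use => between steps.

T => oTwT => ooTwTwT => ooawTwT => ooawawT => ooawawa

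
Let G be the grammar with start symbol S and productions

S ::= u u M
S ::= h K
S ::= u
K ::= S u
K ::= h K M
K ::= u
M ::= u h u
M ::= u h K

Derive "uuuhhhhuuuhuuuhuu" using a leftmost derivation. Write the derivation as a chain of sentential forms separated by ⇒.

S ⇒ uuM   [S ::= u u M]
uuM ⇒ uuuhK   [M ::= u h K]
uuuhK ⇒ uuuhhKM   [K ::= h K M]
uuuhhKM ⇒ uuuhhSuM   [K ::= S u]
uuuhhSuM ⇒ uuuhhhKuM   [S ::= h K]
uuuhhhKuM ⇒ uuuhhhhKMuM   [K ::= h K M]
uuuhhhhKMuM ⇒ uuuhhhhSuMuM   [K ::= S u]
uuuhhhhSuMuM ⇒ uuuhhhhuuMuM   [S ::= u]
uuuhhhhuuMuM ⇒ uuuhhhhuuuhKuM   [M ::= u h K]
uuuhhhhuuuhKuM ⇒ uuuhhhhuuuhuuM   [K ::= u]
uuuhhhhuuuhuuM ⇒ uuuhhhhuuuhuuuhK   [M ::= u h K]
uuuhhhhuuuhuuuhK ⇒ uuuhhhhuuuhuuuhSu   [K ::= S u]
uuuhhhhuuuhuuuhSu ⇒ uuuhhhhuuuhuuuhuu   [S ::= u]

S ⇒ uuM ⇒ uuuhK ⇒ uuuhhKM ⇒ uuuhhSuM ⇒ uuuhhhKuM ⇒ uuuhhhhKMuM ⇒ uuuhhhhSuMuM ⇒ uuuhhhhuuMuM ⇒ uuuhhhhuuuhKuM ⇒ uuuhhhhuuuhuuM ⇒ uuuhhhhuuuhuuuhK ⇒ uuuhhhhuuuhuuuhSu ⇒ uuuhhhhuuuhuuuhuu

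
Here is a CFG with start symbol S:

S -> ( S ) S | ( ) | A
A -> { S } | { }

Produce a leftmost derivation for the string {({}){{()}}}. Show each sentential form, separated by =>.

S => A => {S} => {(S)S} => {(A)S} => {({})S} => {({})A} => {({}){S}} => {({}){A}} => {({}){{S}}} => {({}){{()}}}

S => A   [S -> A]
A => {S}   [A -> { S }]
{S} => {(S)S}   [S -> ( S ) S]
{(S)S} => {(A)S}   [S -> A]
{(A)S} => {({})S}   [A -> { }]
{({})S} => {({})A}   [S -> A]
{({})A} => {({}){S}}   [A -> { S }]
{({}){S}} => {({}){A}}   [S -> A]
{({}){A}} => {({}){{S}}}   [A -> { S }]
{({}){{S}}} => {({}){{()}}}   [S -> ( )]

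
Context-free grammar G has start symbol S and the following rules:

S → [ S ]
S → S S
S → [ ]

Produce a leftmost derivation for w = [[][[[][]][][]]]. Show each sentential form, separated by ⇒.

S⇒[S]⇒[SS]⇒[[]S]⇒[[][S]]⇒[[][SS]]⇒[[][SSS]]⇒[[][[S]SS]]⇒[[][[SS]SS]]⇒[[][[[]S]SS]]⇒[[][[[][]]SS]]⇒[[][[[][]][]S]]⇒[[][[[][]][][]]]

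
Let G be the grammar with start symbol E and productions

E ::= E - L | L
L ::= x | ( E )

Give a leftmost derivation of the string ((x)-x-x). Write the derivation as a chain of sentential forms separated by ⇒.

E ⇒ L   [E ::= L]
L ⇒ (E)   [L ::= ( E )]
(E) ⇒ (E-L)   [E ::= E - L]
(E-L) ⇒ (E-L-L)   [E ::= E - L]
(E-L-L) ⇒ (L-L-L)   [E ::= L]
(L-L-L) ⇒ ((E)-L-L)   [L ::= ( E )]
((E)-L-L) ⇒ ((L)-L-L)   [E ::= L]
((L)-L-L) ⇒ ((x)-L-L)   [L ::= x]
((x)-L-L) ⇒ ((x)-x-L)   [L ::= x]
((x)-x-L) ⇒ ((x)-x-x)   [L ::= x]

E ⇒ L ⇒ (E) ⇒ (E-L) ⇒ (E-L-L) ⇒ (L-L-L) ⇒ ((E)-L-L) ⇒ ((L)-L-L) ⇒ ((x)-L-L) ⇒ ((x)-x-L) ⇒ ((x)-x-x)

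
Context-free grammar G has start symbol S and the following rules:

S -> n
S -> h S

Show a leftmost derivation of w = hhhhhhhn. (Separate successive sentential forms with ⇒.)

S⇒hS⇒hhS⇒hhhS⇒hhhhS⇒hhhhhS⇒hhhhhhS⇒hhhhhhhS⇒hhhhhhhn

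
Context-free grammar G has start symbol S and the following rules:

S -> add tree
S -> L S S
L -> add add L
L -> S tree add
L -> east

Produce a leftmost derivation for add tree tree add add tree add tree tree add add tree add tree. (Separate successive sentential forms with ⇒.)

S ⇒ L S S ⇒ S tree add S S ⇒ L S S tree add S S ⇒ S tree add S S tree add S S ⇒ add tree tree add S S tree add S S ⇒ add tree tree add add tree S tree add S S ⇒ add tree tree add add tree add tree tree add S S ⇒ add tree tree add add tree add tree tree add add tree S ⇒ add tree tree add add tree add tree tree add add tree add tree

S ⇒ L S S   [S -> L S S]
L S S ⇒ S tree add S S   [L -> S tree add]
S tree add S S ⇒ L S S tree add S S   [S -> L S S]
L S S tree add S S ⇒ S tree add S S tree add S S   [L -> S tree add]
S tree add S S tree add S S ⇒ add tree tree add S S tree add S S   [S -> add tree]
add tree tree add S S tree add S S ⇒ add tree tree add add tree S tree add S S   [S -> add tree]
add tree tree add add tree S tree add S S ⇒ add tree tree add add tree add tree tree add S S   [S -> add tree]
add tree tree add add tree add tree tree add S S ⇒ add tree tree add add tree add tree tree add add tree S   [S -> add tree]
add tree tree add add tree add tree tree add add tree S ⇒ add tree tree add add tree add tree tree add add tree add tree   [S -> add tree]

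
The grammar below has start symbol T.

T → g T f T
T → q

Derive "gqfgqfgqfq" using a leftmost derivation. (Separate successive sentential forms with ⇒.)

T ⇒ gTfT   [T → g T f T]
gTfT ⇒ gqfT   [T → q]
gqfT ⇒ gqfgTfT   [T → g T f T]
gqfgTfT ⇒ gqfgqfT   [T → q]
gqfgqfT ⇒ gqfgqfgTfT   [T → g T f T]
gqfgqfgTfT ⇒ gqfgqfgqfT   [T → q]
gqfgqfgqfT ⇒ gqfgqfgqfq   [T → q]

T ⇒ gTfT ⇒ gqfT ⇒ gqfgTfT ⇒ gqfgqfT ⇒ gqfgqfgTfT ⇒ gqfgqfgqfT ⇒ gqfgqfgqfq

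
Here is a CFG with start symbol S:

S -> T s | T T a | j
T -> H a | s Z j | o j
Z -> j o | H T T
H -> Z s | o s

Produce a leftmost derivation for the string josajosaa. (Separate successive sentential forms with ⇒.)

S ⇒ TTa ⇒ HaTa ⇒ ZsaTa ⇒ josaTa ⇒ josaHaa ⇒ josaZsaa ⇒ josajosaa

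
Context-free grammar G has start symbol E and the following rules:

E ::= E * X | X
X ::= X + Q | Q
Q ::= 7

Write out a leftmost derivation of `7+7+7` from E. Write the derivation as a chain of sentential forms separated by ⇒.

E⇒X⇒X+Q⇒X+Q+Q⇒Q+Q+Q⇒7+Q+Q⇒7+7+Q⇒7+7+7

E ⇒ X   [E ::= X]
X ⇒ X+Q   [X ::= X + Q]
X+Q ⇒ X+Q+Q   [X ::= X + Q]
X+Q+Q ⇒ Q+Q+Q   [X ::= Q]
Q+Q+Q ⇒ 7+Q+Q   [Q ::= 7]
7+Q+Q ⇒ 7+7+Q   [Q ::= 7]
7+7+Q ⇒ 7+7+7   [Q ::= 7]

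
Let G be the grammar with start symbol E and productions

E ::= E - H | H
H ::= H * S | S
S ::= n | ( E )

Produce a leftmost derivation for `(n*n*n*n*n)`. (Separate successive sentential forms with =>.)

E => H => S => (E) => (H) => (H*S) => (H*S*S) => (H*S*S*S) => (H*S*S*S*S) => (S*S*S*S*S) => (n*S*S*S*S) => (n*n*S*S*S) => (n*n*n*S*S) => (n*n*n*n*S) => (n*n*n*n*n)

E => H   [E ::= H]
H => S   [H ::= S]
S => (E)   [S ::= ( E )]
(E) => (H)   [E ::= H]
(H) => (H*S)   [H ::= H * S]
(H*S) => (H*S*S)   [H ::= H * S]
(H*S*S) => (H*S*S*S)   [H ::= H * S]
(H*S*S*S) => (H*S*S*S*S)   [H ::= H * S]
(H*S*S*S*S) => (S*S*S*S*S)   [H ::= S]
(S*S*S*S*S) => (n*S*S*S*S)   [S ::= n]
(n*S*S*S*S) => (n*n*S*S*S)   [S ::= n]
(n*n*S*S*S) => (n*n*n*S*S)   [S ::= n]
(n*n*n*S*S) => (n*n*n*n*S)   [S ::= n]
(n*n*n*n*S) => (n*n*n*n*n)   [S ::= n]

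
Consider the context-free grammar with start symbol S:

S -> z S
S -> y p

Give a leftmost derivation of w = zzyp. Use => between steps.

S => zS   [S -> z S]
zS => zzS   [S -> z S]
zzS => zzyp   [S -> y p]

S => zS => zzS => zzyp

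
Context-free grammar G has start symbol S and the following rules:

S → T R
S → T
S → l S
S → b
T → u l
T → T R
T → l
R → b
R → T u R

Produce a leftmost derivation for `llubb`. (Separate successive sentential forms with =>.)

S=>T=>TR=>TRR=>lRR=>lTuRR=>lluRR=>llubR=>llubb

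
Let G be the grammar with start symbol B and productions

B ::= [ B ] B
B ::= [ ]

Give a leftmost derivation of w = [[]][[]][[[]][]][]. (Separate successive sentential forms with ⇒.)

B ⇒ [B]B ⇒ [[]]B ⇒ [[]][B]B ⇒ [[]][[]]B ⇒ [[]][[]][B]B ⇒ [[]][[]][[B]B]B ⇒ [[]][[]][[[]]B]B ⇒ [[]][[]][[[]][]]B ⇒ [[]][[]][[[]][]][]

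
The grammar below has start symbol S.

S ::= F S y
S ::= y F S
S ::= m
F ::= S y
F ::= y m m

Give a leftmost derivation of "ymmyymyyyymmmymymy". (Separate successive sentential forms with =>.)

S => FSy => ymmSy => ymmyFSy => ymmySySy => ymmyyFSySy => ymmyySySySy => ymmyymySySy => ymmyymyyFSySy => ymmyymyySySySy => ymmyymyyyFSySySy => ymmyymyyyymmSySySy => ymmyymyyyymmmySySy => ymmyymyyyymmmymySy => ymmyymyyyymmmymymy

S => FSy   [S ::= F S y]
FSy => ymmSy   [F ::= y m m]
ymmSy => ymmyFSy   [S ::= y F S]
ymmyFSy => ymmySySy   [F ::= S y]
ymmySySy => ymmyyFSySy   [S ::= y F S]
ymmyyFSySy => ymmyySySySy   [F ::= S y]
ymmyySySySy => ymmyymySySy   [S ::= m]
ymmyymySySy => ymmyymyyFSySy   [S ::= y F S]
ymmyymyyFSySy => ymmyymyySySySy   [F ::= S y]
ymmyymyySySySy => ymmyymyyyFSySySy   [S ::= y F S]
ymmyymyyyFSySySy => ymmyymyyyymmSySySy   [F ::= y m m]
ymmyymyyyymmSySySy => ymmyymyyyymmmySySy   [S ::= m]
ymmyymyyyymmmySySy => ymmyymyyyymmmymySy   [S ::= m]
ymmyymyyyymmmymySy => ymmyymyyyymmmymymy   [S ::= m]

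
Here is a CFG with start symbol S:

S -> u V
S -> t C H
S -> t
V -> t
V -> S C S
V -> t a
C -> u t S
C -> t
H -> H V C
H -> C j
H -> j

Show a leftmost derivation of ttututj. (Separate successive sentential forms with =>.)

S => tCH => ttH => ttCj => ttutSj => ttutuVj => ttututj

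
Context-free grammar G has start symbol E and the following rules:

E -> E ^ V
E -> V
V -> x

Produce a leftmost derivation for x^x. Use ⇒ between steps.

E ⇒ E^V ⇒ V^V ⇒ x^V ⇒ x^x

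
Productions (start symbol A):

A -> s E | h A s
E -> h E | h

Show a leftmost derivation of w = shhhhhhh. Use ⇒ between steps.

A ⇒ sE ⇒ shE ⇒ shhE ⇒ shhhE ⇒ shhhhE ⇒ shhhhhE ⇒ shhhhhhE ⇒ shhhhhhh

A ⇒ sE   [A -> s E]
sE ⇒ shE   [E -> h E]
shE ⇒ shhE   [E -> h E]
shhE ⇒ shhhE   [E -> h E]
shhhE ⇒ shhhhE   [E -> h E]
shhhhE ⇒ shhhhhE   [E -> h E]
shhhhhE ⇒ shhhhhhE   [E -> h E]
shhhhhhE ⇒ shhhhhhh   [E -> h]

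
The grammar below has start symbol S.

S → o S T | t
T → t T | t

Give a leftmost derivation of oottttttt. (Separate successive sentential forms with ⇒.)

S⇒oST⇒ooSTT⇒ootTT⇒oottTT⇒ootttTT⇒oottttTT⇒ootttttTT⇒oottttttT⇒oottttttt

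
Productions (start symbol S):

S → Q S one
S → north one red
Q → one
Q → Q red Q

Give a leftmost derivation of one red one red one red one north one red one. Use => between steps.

S => Q S one => Q red Q S one => one red Q S one => one red Q red Q S one => one red Q red Q red Q S one => one red one red Q red Q S one => one red one red one red Q S one => one red one red one red one S one => one red one red one red one north one red one

S => Q S one   [S → Q S one]
Q S one => Q red Q S one   [Q → Q red Q]
Q red Q S one => one red Q S one   [Q → one]
one red Q S one => one red Q red Q S one   [Q → Q red Q]
one red Q red Q S one => one red Q red Q red Q S one   [Q → Q red Q]
one red Q red Q red Q S one => one red one red Q red Q S one   [Q → one]
one red one red Q red Q S one => one red one red one red Q S one   [Q → one]
one red one red one red Q S one => one red one red one red one S one   [Q → one]
one red one red one red one S one => one red one red one red one north one red one   [S → north one red]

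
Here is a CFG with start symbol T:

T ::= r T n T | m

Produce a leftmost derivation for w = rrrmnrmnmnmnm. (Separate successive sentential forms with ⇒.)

T ⇒ rTnT ⇒ rrTnTnT ⇒ rrrTnTnTnT ⇒ rrrmnTnTnT ⇒ rrrmnrTnTnTnT ⇒ rrrmnrmnTnTnT ⇒ rrrmnrmnmnTnT ⇒ rrrmnrmnmnmnT ⇒ rrrmnrmnmnmnm

T ⇒ rTnT   [T ::= r T n T]
rTnT ⇒ rrTnTnT   [T ::= r T n T]
rrTnTnT ⇒ rrrTnTnTnT   [T ::= r T n T]
rrrTnTnTnT ⇒ rrrmnTnTnT   [T ::= m]
rrrmnTnTnT ⇒ rrrmnrTnTnTnT   [T ::= r T n T]
rrrmnrTnTnTnT ⇒ rrrmnrmnTnTnT   [T ::= m]
rrrmnrmnTnTnT ⇒ rrrmnrmnmnTnT   [T ::= m]
rrrmnrmnmnTnT ⇒ rrrmnrmnmnmnT   [T ::= m]
rrrmnrmnmnmnT ⇒ rrrmnrmnmnmnm   [T ::= m]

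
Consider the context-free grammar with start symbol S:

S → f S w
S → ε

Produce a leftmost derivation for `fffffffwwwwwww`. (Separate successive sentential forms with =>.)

S => fSw => ffSww => fffSwww => ffffSwwww => fffffSwwwww => ffffffSwwwwww => fffffffSwwwwwww => fffffffwwwwwww

S => fSw   [S → f S w]
fSw => ffSww   [S → f S w]
ffSww => fffSwww   [S → f S w]
fffSwww => ffffSwwww   [S → f S w]
ffffSwwww => fffffSwwwww   [S → f S w]
fffffSwwwww => ffffffSwwwwww   [S → f S w]
ffffffSwwwwww => fffffffSwwwwwww   [S → f S w]
fffffffSwwwwwww => fffffffwwwwwww   [S → ε]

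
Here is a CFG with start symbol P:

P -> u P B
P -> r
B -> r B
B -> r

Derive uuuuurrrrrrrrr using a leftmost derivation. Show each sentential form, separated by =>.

P => uPB => uuPBB => uuuPBBB => uuuuPBBBB => uuuuuPBBBBB => uuuuurBBBBB => uuuuurrBBBBB => uuuuurrrBBBBB => uuuuurrrrBBBBB => uuuuurrrrrBBBB => uuuuurrrrrrBBB => uuuuurrrrrrrBB => uuuuurrrrrrrrB => uuuuurrrrrrrrr

P => uPB   [P -> u P B]
uPB => uuPBB   [P -> u P B]
uuPBB => uuuPBBB   [P -> u P B]
uuuPBBB => uuuuPBBBB   [P -> u P B]
uuuuPBBBB => uuuuuPBBBBB   [P -> u P B]
uuuuuPBBBBB => uuuuurBBBBB   [P -> r]
uuuuurBBBBB => uuuuurrBBBBB   [B -> r B]
uuuuurrBBBBB => uuuuurrrBBBBB   [B -> r B]
uuuuurrrBBBBB => uuuuurrrrBBBBB   [B -> r B]
uuuuurrrrBBBBB => uuuuurrrrrBBBB   [B -> r]
uuuuurrrrrBBBB => uuuuurrrrrrBBB   [B -> r]
uuuuurrrrrrBBB => uuuuurrrrrrrBB   [B -> r]
uuuuurrrrrrrBB => uuuuurrrrrrrrB   [B -> r]
uuuuurrrrrrrrB => uuuuurrrrrrrrr   [B -> r]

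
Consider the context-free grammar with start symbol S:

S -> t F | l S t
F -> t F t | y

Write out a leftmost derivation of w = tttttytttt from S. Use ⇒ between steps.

S ⇒ tF ⇒ ttFt ⇒ tttFtt ⇒ ttttFttt ⇒ tttttFtttt ⇒ tttttytttt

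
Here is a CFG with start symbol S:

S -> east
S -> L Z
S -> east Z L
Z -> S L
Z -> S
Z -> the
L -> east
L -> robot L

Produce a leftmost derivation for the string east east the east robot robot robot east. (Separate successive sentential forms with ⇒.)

S ⇒ east Z L ⇒ east S L L ⇒ east L Z L L ⇒ east east Z L L ⇒ east east the L L ⇒ east east the east L ⇒ east east the east robot L ⇒ east east the east robot robot L ⇒ east east the east robot robot robot L ⇒ east east the east robot robot robot east

S ⇒ east Z L   [S -> east Z L]
east Z L ⇒ east S L L   [Z -> S L]
east S L L ⇒ east L Z L L   [S -> L Z]
east L Z L L ⇒ east east Z L L   [L -> east]
east east Z L L ⇒ east east the L L   [Z -> the]
east east the L L ⇒ east east the east L   [L -> east]
east east the east L ⇒ east east the east robot L   [L -> robot L]
east east the east robot L ⇒ east east the east robot robot L   [L -> robot L]
east east the east robot robot L ⇒ east east the east robot robot robot L   [L -> robot L]
east east the east robot robot robot L ⇒ east east the east robot robot robot east   [L -> east]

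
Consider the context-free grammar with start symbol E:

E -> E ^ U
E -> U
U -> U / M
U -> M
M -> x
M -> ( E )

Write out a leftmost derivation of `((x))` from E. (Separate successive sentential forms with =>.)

E => U   [E -> U]
U => M   [U -> M]
M => (E)   [M -> ( E )]
(E) => (U)   [E -> U]
(U) => (M)   [U -> M]
(M) => ((E))   [M -> ( E )]
((E)) => ((U))   [E -> U]
((U)) => ((M))   [U -> M]
((M)) => ((x))   [M -> x]

E => U => M => (E) => (U) => (M) => ((E)) => ((U)) => ((M)) => ((x))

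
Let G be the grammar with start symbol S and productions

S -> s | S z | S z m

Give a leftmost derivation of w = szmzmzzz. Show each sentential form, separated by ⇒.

S ⇒ Sz ⇒ Szz ⇒ Szzz ⇒ Szmzzz ⇒ Szmzmzzz ⇒ szmzmzzz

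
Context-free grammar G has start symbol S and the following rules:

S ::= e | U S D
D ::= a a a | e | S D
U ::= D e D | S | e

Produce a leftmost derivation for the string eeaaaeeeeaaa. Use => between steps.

S => USD   [S ::= U S D]
USD => DeDSD   [U ::= D e D]
DeDSD => SDeDSD   [D ::= S D]
SDeDSD => USDDeDSD   [S ::= U S D]
USDDeDSD => SSDDeDSD   [U ::= S]
SSDDeDSD => eSDDeDSD   [S ::= e]
eSDDeDSD => eeDDeDSD   [S ::= e]
eeDDeDSD => eeaaaDeDSD   [D ::= a a a]
eeaaaDeDSD => eeaaaeeDSD   [D ::= e]
eeaaaeeDSD => eeaaaeeeSD   [D ::= e]
eeaaaeeeSD => eeaaaeeeeD   [S ::= e]
eeaaaeeeeD => eeaaaeeeeaaa   [D ::= a a a]

S => USD => DeDSD => SDeDSD => USDDeDSD => SSDDeDSD => eSDDeDSD => eeDDeDSD => eeaaaDeDSD => eeaaaeeDSD => eeaaaeeeSD => eeaaaeeeeD => eeaaaeeeeaaa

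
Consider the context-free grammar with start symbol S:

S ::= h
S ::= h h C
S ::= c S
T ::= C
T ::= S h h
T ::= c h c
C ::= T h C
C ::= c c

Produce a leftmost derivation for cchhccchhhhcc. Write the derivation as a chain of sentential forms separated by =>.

S=>cS=>ccS=>cchhC=>cchhThC=>cchhShhhC=>cchhcShhhC=>cchhccShhhC=>cchhcccShhhC=>cchhccchhhhC=>cchhccchhhhcc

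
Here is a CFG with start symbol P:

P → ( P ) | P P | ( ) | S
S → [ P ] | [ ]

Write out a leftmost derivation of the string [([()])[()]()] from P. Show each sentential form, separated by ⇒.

P⇒S⇒[P]⇒[PP]⇒[(P)P]⇒[(S)P]⇒[([P])P]⇒[([()])P]⇒[([()])PP]⇒[([()])SP]⇒[([()])[P]P]⇒[([()])[()]P]⇒[([()])[()]()]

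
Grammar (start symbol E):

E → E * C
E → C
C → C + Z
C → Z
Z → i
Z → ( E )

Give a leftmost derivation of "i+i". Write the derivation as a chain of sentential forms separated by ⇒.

E ⇒ C ⇒ C+Z ⇒ Z+Z ⇒ i+Z ⇒ i+i

E ⇒ C   [E → C]
C ⇒ C+Z   [C → C + Z]
C+Z ⇒ Z+Z   [C → Z]
Z+Z ⇒ i+Z   [Z → i]
i+Z ⇒ i+i   [Z → i]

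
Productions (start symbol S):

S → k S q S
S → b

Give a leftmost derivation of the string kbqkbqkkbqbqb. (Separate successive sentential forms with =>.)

S=>kSqS=>kbqS=>kbqkSqS=>kbqkbqS=>kbqkbqkSqS=>kbqkbqkkSqSqS=>kbqkbqkkbqSqS=>kbqkbqkkbqbqS=>kbqkbqkkbqbqb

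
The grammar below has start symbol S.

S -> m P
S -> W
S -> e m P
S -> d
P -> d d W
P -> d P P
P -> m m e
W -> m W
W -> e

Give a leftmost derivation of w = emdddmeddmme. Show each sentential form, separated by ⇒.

S ⇒ emP ⇒ emdPP ⇒ emdddWP ⇒ emdddmWP ⇒ emdddmeP ⇒ emdddmeddW ⇒ emdddmeddmW ⇒ emdddmeddmmW ⇒ emdddmeddmme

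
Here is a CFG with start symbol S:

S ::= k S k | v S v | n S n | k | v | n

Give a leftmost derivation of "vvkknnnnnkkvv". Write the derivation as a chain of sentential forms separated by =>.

S => vSv => vvSvv => vvkSkvv => vvkkSkkvv => vvkknSnkkvv => vvkknnSnnkkvv => vvkknnnnnkkvv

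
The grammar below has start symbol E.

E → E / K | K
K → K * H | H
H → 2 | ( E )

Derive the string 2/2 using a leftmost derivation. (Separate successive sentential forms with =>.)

E=>E/K=>K/K=>H/K=>2/K=>2/H=>2/2

E => E/K   [E → E / K]
E/K => K/K   [E → K]
K/K => H/K   [K → H]
H/K => 2/K   [H → 2]
2/K => 2/H   [K → H]
2/H => 2/2   [H → 2]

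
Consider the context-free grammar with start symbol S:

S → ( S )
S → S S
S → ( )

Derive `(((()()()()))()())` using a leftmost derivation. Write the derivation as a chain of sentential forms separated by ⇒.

S⇒(S)⇒(SS)⇒(SSS)⇒((S)SS)⇒(((S))SS)⇒(((SS))SS)⇒(((SSS))SS)⇒(((SSSS))SS)⇒(((()SSS))SS)⇒(((()()SS))SS)⇒(((()()()S))SS)⇒(((()()()()))SS)⇒(((()()()()))()S)⇒(((()()()()))()())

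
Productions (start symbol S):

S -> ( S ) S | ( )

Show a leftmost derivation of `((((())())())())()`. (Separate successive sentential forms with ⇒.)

S ⇒ (S)S   [S -> ( S ) S]
(S)S ⇒ ((S)S)S   [S -> ( S ) S]
((S)S)S ⇒ (((S)S)S)S   [S -> ( S ) S]
(((S)S)S)S ⇒ ((((S)S)S)S)S   [S -> ( S ) S]
((((S)S)S)S)S ⇒ ((((())S)S)S)S   [S -> ( )]
((((())S)S)S)S ⇒ ((((())())S)S)S   [S -> ( )]
((((())())S)S)S ⇒ ((((())())())S)S   [S -> ( )]
((((())())())S)S ⇒ ((((())())())())S   [S -> ( )]
((((())())())())S ⇒ ((((())())())())()   [S -> ( )]

S⇒(S)S⇒((S)S)S⇒(((S)S)S)S⇒((((S)S)S)S)S⇒((((())S)S)S)S⇒((((())())S)S)S⇒((((())())())S)S⇒((((())())())())S⇒((((())())())())()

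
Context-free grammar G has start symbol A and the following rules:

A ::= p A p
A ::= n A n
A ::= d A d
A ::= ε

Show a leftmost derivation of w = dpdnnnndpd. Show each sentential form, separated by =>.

A => dAd   [A ::= d A d]
dAd => dpApd   [A ::= p A p]
dpApd => dpdAdpd   [A ::= d A d]
dpdAdpd => dpdnAndpd   [A ::= n A n]
dpdnAndpd => dpdnnAnndpd   [A ::= n A n]
dpdnnAnndpd => dpdnnnndpd   [A ::= ε]

A => dAd => dpApd => dpdAdpd => dpdnAndpd => dpdnnAnndpd => dpdnnnndpd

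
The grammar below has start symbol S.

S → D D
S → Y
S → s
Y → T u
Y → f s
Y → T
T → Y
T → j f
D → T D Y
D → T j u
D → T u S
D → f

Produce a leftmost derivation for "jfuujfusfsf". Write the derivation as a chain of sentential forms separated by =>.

S=>DD=>TDYD=>YDYD=>TuDYD=>YuDYD=>TuuDYD=>jfuuDYD=>jfuuTuSYD=>jfuujfuSYD=>jfuujfusYD=>jfuujfusfsD=>jfuujfusfsf

S => DD   [S → D D]
DD => TDYD   [D → T D Y]
TDYD => YDYD   [T → Y]
YDYD => TuDYD   [Y → T u]
TuDYD => YuDYD   [T → Y]
YuDYD => TuuDYD   [Y → T u]
TuuDYD => jfuuDYD   [T → j f]
jfuuDYD => jfuuTuSYD   [D → T u S]
jfuuTuSYD => jfuujfuSYD   [T → j f]
jfuujfuSYD => jfuujfusYD   [S → s]
jfuujfusYD => jfuujfusfsD   [Y → f s]
jfuujfusfsD => jfuujfusfsf   [D → f]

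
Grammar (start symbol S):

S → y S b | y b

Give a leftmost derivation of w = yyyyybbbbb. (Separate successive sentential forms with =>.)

S => ySb => yySbb => yyySbbb => yyyySbbbb => yyyyybbbbb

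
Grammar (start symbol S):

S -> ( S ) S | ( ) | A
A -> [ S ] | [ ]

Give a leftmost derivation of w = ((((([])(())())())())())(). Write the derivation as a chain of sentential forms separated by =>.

S => (S)S => ((S)S)S => (((S)S)S)S => ((((S)S)S)S)S => (((((S)S)S)S)S)S => (((((A)S)S)S)S)S => ((((([])S)S)S)S)S => ((((([])(S)S)S)S)S)S => ((((([])(())S)S)S)S)S => ((((([])(())())S)S)S)S => ((((([])(())())())S)S)S => ((((([])(())())())())S)S => ((((([])(())())())())())S => ((((([])(())())())())())()

S => (S)S   [S -> ( S ) S]
(S)S => ((S)S)S   [S -> ( S ) S]
((S)S)S => (((S)S)S)S   [S -> ( S ) S]
(((S)S)S)S => ((((S)S)S)S)S   [S -> ( S ) S]
((((S)S)S)S)S => (((((S)S)S)S)S)S   [S -> ( S ) S]
(((((S)S)S)S)S)S => (((((A)S)S)S)S)S   [S -> A]
(((((A)S)S)S)S)S => ((((([])S)S)S)S)S   [A -> [ ]]
((((([])S)S)S)S)S => ((((([])(S)S)S)S)S)S   [S -> ( S ) S]
((((([])(S)S)S)S)S)S => ((((([])(())S)S)S)S)S   [S -> ( )]
((((([])(())S)S)S)S)S => ((((([])(())())S)S)S)S   [S -> ( )]
((((([])(())())S)S)S)S => ((((([])(())())())S)S)S   [S -> ( )]
((((([])(())())())S)S)S => ((((([])(())())())())S)S   [S -> ( )]
((((([])(())())())())S)S => ((((([])(())())())())())S   [S -> ( )]
((((([])(())())())())())S => ((((([])(())())())())())()   [S -> ( )]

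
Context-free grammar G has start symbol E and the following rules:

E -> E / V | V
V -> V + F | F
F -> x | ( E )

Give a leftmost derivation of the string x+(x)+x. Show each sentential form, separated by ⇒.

E ⇒ V ⇒ V+F ⇒ V+F+F ⇒ F+F+F ⇒ x+F+F ⇒ x+(E)+F ⇒ x+(V)+F ⇒ x+(F)+F ⇒ x+(x)+F ⇒ x+(x)+x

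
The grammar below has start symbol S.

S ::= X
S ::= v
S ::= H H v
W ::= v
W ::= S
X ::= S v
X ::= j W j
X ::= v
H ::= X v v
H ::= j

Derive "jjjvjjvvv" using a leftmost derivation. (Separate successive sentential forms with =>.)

S=>HHv=>jHv=>jXvvv=>jjWjvvv=>jjSjvvv=>jjXjvvv=>jjjWjjvvv=>jjjvjjvvv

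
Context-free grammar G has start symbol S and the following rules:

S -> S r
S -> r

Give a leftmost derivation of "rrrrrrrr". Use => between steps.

S=>Sr=>Srr=>Srrr=>Srrrr=>Srrrrr=>Srrrrrr=>Srrrrrrr=>rrrrrrrr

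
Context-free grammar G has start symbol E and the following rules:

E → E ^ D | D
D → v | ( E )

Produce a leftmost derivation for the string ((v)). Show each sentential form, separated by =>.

E=>D=>(E)=>(D)=>((E))=>((D))=>((v))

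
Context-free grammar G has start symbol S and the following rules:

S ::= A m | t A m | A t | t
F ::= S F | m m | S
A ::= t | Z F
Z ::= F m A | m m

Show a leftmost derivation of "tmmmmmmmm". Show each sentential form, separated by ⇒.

S ⇒ Am ⇒ ZFm ⇒ FmAFm ⇒ SmAFm ⇒ tmAFm ⇒ tmZFFm ⇒ tmmmFFm ⇒ tmmmmmFm ⇒ tmmmmmmmm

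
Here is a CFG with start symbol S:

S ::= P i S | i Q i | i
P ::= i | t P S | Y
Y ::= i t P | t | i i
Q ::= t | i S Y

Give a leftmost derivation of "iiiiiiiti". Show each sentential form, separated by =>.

S => PiS => iiS => iiPiS => iiiiS => iiiiPiS => iiiiiiS => iiiiiiiQi => iiiiiiiti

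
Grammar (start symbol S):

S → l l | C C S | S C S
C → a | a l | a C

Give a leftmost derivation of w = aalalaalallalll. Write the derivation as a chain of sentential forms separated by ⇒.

S ⇒ SCS ⇒ CCSCS ⇒ aCCSCS ⇒ aalCSCS ⇒ aalalSCS ⇒ aalalCCSCS ⇒ aalalaCCSCS ⇒ aalalaalCSCS ⇒ aalalaalaSCS ⇒ aalalaalallCS ⇒ aalalaalallalS ⇒ aalalaalallalll

S ⇒ SCS   [S → S C S]
SCS ⇒ CCSCS   [S → C C S]
CCSCS ⇒ aCCSCS   [C → a C]
aCCSCS ⇒ aalCSCS   [C → a l]
aalCSCS ⇒ aalalSCS   [C → a l]
aalalSCS ⇒ aalalCCSCS   [S → C C S]
aalalCCSCS ⇒ aalalaCCSCS   [C → a C]
aalalaCCSCS ⇒ aalalaalCSCS   [C → a l]
aalalaalCSCS ⇒ aalalaalaSCS   [C → a]
aalalaalaSCS ⇒ aalalaalallCS   [S → l l]
aalalaalallCS ⇒ aalalaalallalS   [C → a l]
aalalaalallalS ⇒ aalalaalallalll   [S → l l]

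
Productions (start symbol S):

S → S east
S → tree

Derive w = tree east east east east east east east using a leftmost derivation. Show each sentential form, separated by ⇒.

S ⇒ S east ⇒ S east east ⇒ S east east east ⇒ S east east east east ⇒ S east east east east east ⇒ S east east east east east east ⇒ S east east east east east east east ⇒ tree east east east east east east east

S ⇒ S east   [S → S east]
S east ⇒ S east east   [S → S east]
S east east ⇒ S east east east   [S → S east]
S east east east ⇒ S east east east east   [S → S east]
S east east east east ⇒ S east east east east east   [S → S east]
S east east east east east ⇒ S east east east east east east   [S → S east]
S east east east east east east ⇒ S east east east east east east east   [S → S east]
S east east east east east east east ⇒ tree east east east east east east east   [S → tree]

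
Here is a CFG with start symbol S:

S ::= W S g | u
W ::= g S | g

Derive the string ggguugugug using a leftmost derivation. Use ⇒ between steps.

S ⇒ WSg   [S ::= W S g]
WSg ⇒ gSSg   [W ::= g S]
gSSg ⇒ gWSgSg   [S ::= W S g]
gWSgSg ⇒ ggSSgSg   [W ::= g S]
ggSSgSg ⇒ ggWSgSgSg   [S ::= W S g]
ggWSgSgSg ⇒ gggSSgSgSg   [W ::= g S]
gggSSgSgSg ⇒ ggguSgSgSg   [S ::= u]
ggguSgSgSg ⇒ ggguugSgSg   [S ::= u]
ggguugSgSg ⇒ ggguugugSg   [S ::= u]
ggguugugSg ⇒ ggguugugug   [S ::= u]

S⇒WSg⇒gSSg⇒gWSgSg⇒ggSSgSg⇒ggWSgSgSg⇒gggSSgSgSg⇒ggguSgSgSg⇒ggguugSgSg⇒ggguugugSg⇒ggguugugug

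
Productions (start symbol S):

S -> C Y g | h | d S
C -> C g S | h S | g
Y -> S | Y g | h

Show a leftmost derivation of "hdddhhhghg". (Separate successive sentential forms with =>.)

S => CYg => hSYg => hdSYg => hddSYg => hdddSYg => hdddCYgYg => hdddhSYgYg => hdddhhYgYg => hdddhhhgYg => hdddhhhgSg => hdddhhhghg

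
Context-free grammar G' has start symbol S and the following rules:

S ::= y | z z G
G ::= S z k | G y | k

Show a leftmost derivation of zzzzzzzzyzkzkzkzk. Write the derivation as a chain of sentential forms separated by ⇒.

S⇒zzG⇒zzSzk⇒zzzzGzk⇒zzzzSzkzk⇒zzzzzzGzkzk⇒zzzzzzSzkzkzk⇒zzzzzzzzGzkzkzk⇒zzzzzzzzSzkzkzkzk⇒zzzzzzzzyzkzkzkzk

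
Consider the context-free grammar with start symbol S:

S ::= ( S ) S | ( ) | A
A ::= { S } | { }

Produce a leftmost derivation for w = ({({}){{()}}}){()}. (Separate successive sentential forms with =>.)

S => (S)S => (A)S => ({S})S => ({(S)S})S => ({(A)S})S => ({({})S})S => ({({})A})S => ({({}){S}})S => ({({}){A}})S => ({({}){{S}}})S => ({({}){{()}}})S => ({({}){{()}}})A => ({({}){{()}}}){S} => ({({}){{()}}}){()}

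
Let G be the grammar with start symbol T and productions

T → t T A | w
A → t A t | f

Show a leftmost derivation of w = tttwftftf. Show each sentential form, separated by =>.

T => tTA   [T → t T A]
tTA => ttTAA   [T → t T A]
ttTAA => tttTAAA   [T → t T A]
tttTAAA => tttwAAA   [T → w]
tttwAAA => tttwfAA   [A → f]
tttwfAA => tttwftAtA   [A → t A t]
tttwftAtA => tttwftftA   [A → f]
tttwftftA => tttwftftf   [A → f]

T => tTA => ttTAA => tttTAAA => tttwAAA => tttwfAA => tttwftAtA => tttwftftA => tttwftftf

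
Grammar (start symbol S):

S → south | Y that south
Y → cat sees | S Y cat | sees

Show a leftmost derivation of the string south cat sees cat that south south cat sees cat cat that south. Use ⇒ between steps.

S ⇒ Y that south   [S → Y that south]
Y that south ⇒ S Y cat that south   [Y → S Y cat]
S Y cat that south ⇒ Y that south Y cat that south   [S → Y that south]
Y that south Y cat that south ⇒ S Y cat that south Y cat that south   [Y → S Y cat]
S Y cat that south Y cat that south ⇒ south Y cat that south Y cat that south   [S → south]
south Y cat that south Y cat that south ⇒ south cat sees cat that south Y cat that south   [Y → cat sees]
south cat sees cat that south Y cat that south ⇒ south cat sees cat that south S Y cat cat that south   [Y → S Y cat]
south cat sees cat that south S Y cat cat that south ⇒ south cat sees cat that south south Y cat cat that south   [S → south]
south cat sees cat that south south Y cat cat that south ⇒ south cat sees cat that south south cat sees cat cat that south   [Y → cat sees]

S ⇒ Y that south ⇒ S Y cat that south ⇒ Y that south Y cat that south ⇒ S Y cat that south Y cat that south ⇒ south Y cat that south Y cat that south ⇒ south cat sees cat that south Y cat that south ⇒ south cat sees cat that south S Y cat cat that south ⇒ south cat sees cat that south south Y cat cat that south ⇒ south cat sees cat that south south cat sees cat cat that south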